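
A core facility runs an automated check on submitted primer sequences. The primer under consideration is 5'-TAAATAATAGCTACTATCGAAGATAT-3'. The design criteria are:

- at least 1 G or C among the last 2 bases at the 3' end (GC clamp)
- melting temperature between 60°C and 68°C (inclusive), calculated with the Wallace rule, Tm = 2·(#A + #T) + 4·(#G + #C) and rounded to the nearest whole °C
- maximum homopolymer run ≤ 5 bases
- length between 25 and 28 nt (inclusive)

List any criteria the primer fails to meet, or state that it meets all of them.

Fails: GC clamp.

Base counts: A=12, T=8, G=3, C=3 (length 26).
GC clamp: 3' end AT has 0 G/C, need ≥1 ✗
Tm: Tm = 2·20 + 4·6 = 64°C ✓
homopolymer run: longest run = 3 ✓
length: length 26 ✓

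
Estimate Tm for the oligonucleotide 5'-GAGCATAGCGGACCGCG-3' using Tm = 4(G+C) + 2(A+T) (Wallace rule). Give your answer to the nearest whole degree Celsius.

Base counts: A=4, T=1, G=7, C=5 (length 17).
Tm = 2·(4+1) + 4·(7+5) = 2·5 + 4·12 = 10 + 48 = 58°C.

58°C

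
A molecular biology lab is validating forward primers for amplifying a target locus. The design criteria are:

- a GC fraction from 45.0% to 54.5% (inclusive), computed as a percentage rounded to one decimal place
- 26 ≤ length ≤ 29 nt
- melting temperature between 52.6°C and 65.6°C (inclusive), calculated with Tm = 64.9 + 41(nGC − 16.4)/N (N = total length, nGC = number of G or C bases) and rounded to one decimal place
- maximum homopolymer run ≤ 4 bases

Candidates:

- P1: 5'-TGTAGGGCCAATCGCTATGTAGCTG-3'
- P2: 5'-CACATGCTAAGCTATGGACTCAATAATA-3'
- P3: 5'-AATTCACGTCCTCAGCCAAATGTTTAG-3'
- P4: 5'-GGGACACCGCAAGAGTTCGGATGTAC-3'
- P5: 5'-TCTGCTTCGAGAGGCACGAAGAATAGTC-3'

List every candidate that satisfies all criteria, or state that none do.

P1 (25 nt, A=5 T=7 G=8 C=5): GC 13/25 = 52.0% ✓; length 25, outside 26–29 ✗; Tm = 64.9 + 41·(13 − 16.4)/25 = 59.3°C ✓; longest run = 3 ✓ — fails.
P2 (28 nt, A=11 T=7 G=4 C=6): GC 10/28 = 35.7%, outside 45.0–54.5% ✗; length 28 ✓; Tm = 64.9 + 41·(10 − 16.4)/28 = 55.5°C ✓; longest run = 2 ✓ — fails.
P3 (27 nt, A=8 T=8 G=4 C=7): GC 11/27 = 40.7%, outside 45.0–54.5% ✗; length 27 ✓; Tm = 64.9 + 41·(11 − 16.4)/27 = 56.7°C ✓; longest run = 3 ✓ — fails.
P4 (26 nt, A=7 T=4 G=9 C=6): GC 15/26 = 57.7%, outside 45.0–54.5% ✗; length 26 ✓; Tm = 64.9 + 41·(15 − 16.4)/26 = 62.7°C ✓; longest run = 3 ✓ — fails.
P5 (28 nt, A=8 T=6 G=8 C=6): GC 14/28 = 50.0% ✓; length 28 ✓; Tm = 64.9 + 41·(14 − 16.4)/28 = 61.4°C ✓; longest run = 2 ✓ — passes.

P5 only.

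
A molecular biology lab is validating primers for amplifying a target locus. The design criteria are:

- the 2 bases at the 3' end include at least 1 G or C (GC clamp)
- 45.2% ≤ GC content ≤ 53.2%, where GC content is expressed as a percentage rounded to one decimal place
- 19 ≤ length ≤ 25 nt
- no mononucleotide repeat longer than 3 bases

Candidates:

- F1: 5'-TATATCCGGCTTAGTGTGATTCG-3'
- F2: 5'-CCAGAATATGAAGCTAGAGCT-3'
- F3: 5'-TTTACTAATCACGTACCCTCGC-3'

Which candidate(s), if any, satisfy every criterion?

F3 only.

F1 (23 nt, A=4 T=9 G=6 C=4): 3' end CG has 2 G/C ✓; GC 10/23 = 43.5%, outside 45.2–53.2% ✗; length 23 ✓; longest run = 2 ✓ — fails.
F2 (21 nt, A=8 T=4 G=5 C=4): 3' end CT has 1 G/C ✓; GC 9/21 = 42.9%, outside 45.2–53.2% ✗; length 21 ✓; longest run = 2 ✓ — fails.
F3 (22 nt, A=5 T=7 G=2 C=8): 3' end GC has 2 G/C ✓; GC 10/22 = 45.5% ✓; length 22 ✓; longest run = 3 ✓ — passes.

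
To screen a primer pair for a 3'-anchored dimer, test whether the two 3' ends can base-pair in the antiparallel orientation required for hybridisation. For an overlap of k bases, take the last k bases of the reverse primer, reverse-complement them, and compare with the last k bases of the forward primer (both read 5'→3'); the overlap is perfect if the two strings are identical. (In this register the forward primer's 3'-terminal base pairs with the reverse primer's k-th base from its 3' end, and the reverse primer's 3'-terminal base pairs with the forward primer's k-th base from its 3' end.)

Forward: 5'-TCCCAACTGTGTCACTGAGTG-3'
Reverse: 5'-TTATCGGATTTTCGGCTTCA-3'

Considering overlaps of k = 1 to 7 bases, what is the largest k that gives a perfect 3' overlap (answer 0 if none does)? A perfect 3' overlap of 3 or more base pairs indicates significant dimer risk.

Last 7 bases (5'→3') — forward …CTGAGTG, reverse …GGCTTCA.
Reverse complement of the reverse primer's last 7 bases: TGAAGCC; its first k bases are the reverse complement of the reverse primer's last k bases, so a perfect k-base overlap needs the forward primer's last k bases to equal them.
Comparing (forward last k vs required): k=1: G vs T ✗; k=2: TG vs TG ✓; k=3: GTG vs TGA ✗; k=4: AGTG vs TGAA ✗; k=5: GAGTG vs TGAAG ✗; k=6: TGAGTG vs TGAAGC ✗; k=7: CTGAGTG vs TGAAGCC ✗.
Only k = 2 is perfect, so the longest perfect 3' overlap is 2.

Longest perfect overlap: 2 complementary base pairs; below the dimer-risk threshold (threshold 3).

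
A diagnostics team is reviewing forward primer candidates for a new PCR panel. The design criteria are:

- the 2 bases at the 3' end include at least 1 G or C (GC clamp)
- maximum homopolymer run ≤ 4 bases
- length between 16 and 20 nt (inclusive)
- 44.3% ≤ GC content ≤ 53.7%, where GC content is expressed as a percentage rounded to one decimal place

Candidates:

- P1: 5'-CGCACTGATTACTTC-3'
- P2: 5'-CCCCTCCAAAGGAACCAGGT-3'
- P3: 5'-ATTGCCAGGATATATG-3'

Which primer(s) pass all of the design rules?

None of the candidates satisfy all criteria.

P1 (15 nt, A=3 T=5 G=2 C=5): 3' end TC has 1 G/C ✓; longest run = 2 ✓; length 15, outside 16–20 ✗; GC 7/15 = 46.7% ✓ — fails.
P2 (20 nt, A=6 T=2 G=4 C=8): 3' end GT has 1 G/C ✓; longest run = 4 ✓; length 20 ✓; GC 12/20 = 60.0%, outside 44.3–53.7% ✗ — fails.
P3 (16 nt, A=5 T=5 G=4 C=2): 3' end TG has 1 G/C ✓; longest run = 2 ✓; length 16 ✓; GC 6/16 = 37.5%, outside 44.3–53.7% ✗ — fails.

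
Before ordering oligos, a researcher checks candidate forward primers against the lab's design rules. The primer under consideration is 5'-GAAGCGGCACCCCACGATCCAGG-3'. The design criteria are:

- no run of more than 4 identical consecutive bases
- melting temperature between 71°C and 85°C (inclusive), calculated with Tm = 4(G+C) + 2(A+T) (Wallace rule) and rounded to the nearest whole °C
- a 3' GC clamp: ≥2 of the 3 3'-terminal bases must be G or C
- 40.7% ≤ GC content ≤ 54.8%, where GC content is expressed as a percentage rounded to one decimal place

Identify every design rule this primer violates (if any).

Base counts: A=6, T=1, G=7, C=9 (length 23).
homopolymer run: longest run = 4 ✓
Tm: Tm = 2·7 + 4·16 = 78°C ✓
GC clamp: 3' end AGG has 2 G/C ✓
GC content: GC 16/23 = 69.6%, outside 40.7–54.8% ✗

Fails: GC content.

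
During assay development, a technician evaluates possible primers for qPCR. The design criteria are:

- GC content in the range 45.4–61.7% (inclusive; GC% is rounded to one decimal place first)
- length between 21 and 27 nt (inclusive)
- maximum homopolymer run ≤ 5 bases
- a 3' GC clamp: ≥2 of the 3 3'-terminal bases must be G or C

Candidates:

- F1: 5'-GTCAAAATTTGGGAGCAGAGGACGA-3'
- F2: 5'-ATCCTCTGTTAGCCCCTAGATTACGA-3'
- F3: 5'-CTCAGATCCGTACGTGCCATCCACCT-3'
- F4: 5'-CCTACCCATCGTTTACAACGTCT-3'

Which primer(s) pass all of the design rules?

F1, F2 and F3.

F1 (25 nt, A=9 T=4 G=9 C=3): GC 12/25 = 48.0% ✓; length 25 ✓; longest run = 4 ✓; 3' end CGA has 2 G/C ✓ — passes.
F2 (26 nt, A=6 T=8 G=4 C=8): GC 12/26 = 46.2% ✓; length 26 ✓; longest run = 4 ✓; 3' end CGA has 2 G/C ✓ — passes.
F3 (26 nt, A=5 T=6 G=4 C=11): GC 15/26 = 57.7% ✓; length 26 ✓; longest run = 2 ✓; 3' end CCT has 2 G/C ✓ — passes.
F4 (23 nt, A=5 T=7 G=2 C=9): GC 11/23 = 47.8% ✓; length 23 ✓; longest run = 3 ✓; 3' end TCT has 1 G/C, need ≥2 ✗ — fails.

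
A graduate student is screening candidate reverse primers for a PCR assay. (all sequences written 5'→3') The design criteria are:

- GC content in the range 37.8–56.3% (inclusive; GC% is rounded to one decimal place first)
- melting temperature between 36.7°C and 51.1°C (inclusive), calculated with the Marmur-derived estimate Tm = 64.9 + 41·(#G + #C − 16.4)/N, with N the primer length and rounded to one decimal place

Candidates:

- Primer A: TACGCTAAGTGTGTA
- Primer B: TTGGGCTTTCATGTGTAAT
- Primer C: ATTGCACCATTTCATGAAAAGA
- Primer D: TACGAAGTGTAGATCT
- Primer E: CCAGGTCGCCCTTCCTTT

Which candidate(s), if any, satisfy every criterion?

None of the candidates satisfy all criteria.

Primer A (15 nt, A=4 T=5 G=4 C=2): GC 6/15 = 40.0% ✓; Tm = 64.9 + 41·(6 − 16.4)/15 = 36.5°C, outside 36.7–51.1°C ✗ — fails.
Primer B (19 nt, A=3 T=9 G=5 C=2): GC 7/19 = 36.8%, outside 37.8–56.3% ✗; Tm = 64.9 + 41·(7 − 16.4)/19 = 44.6°C ✓ — fails.
Primer C (22 nt, A=9 T=6 G=3 C=4): GC 7/22 = 31.8%, outside 37.8–56.3% ✗; Tm = 64.9 + 41·(7 − 16.4)/22 = 47.4°C ✓ — fails.
Primer D (16 nt, A=5 T=5 G=4 C=2): GC 6/16 = 37.5%, outside 37.8–56.3% ✗; Tm = 64.9 + 41·(6 − 16.4)/16 = 38.3°C ✓ — fails.
Primer E (18 nt, A=1 T=6 G=3 C=8): GC 11/18 = 61.1%, outside 37.8–56.3% ✗; Tm = 64.9 + 41·(11 − 16.4)/18 = 52.6°C, outside 36.7–51.1°C ✗ — fails.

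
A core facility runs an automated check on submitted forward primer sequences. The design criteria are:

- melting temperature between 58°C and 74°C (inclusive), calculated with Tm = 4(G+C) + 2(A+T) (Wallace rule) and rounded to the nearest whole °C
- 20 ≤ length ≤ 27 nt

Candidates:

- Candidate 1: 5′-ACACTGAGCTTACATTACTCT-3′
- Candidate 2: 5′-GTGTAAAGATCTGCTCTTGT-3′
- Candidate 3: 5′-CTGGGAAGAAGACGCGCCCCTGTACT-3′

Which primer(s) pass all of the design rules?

Candidate 1 (21 nt, A=6 T=7 G=2 C=6): Tm = 2·13 + 4·8 = 58°C ✓; length 21 ✓ — passes.
Candidate 2 (20 nt, A=4 T=8 G=5 C=3): Tm = 2·12 + 4·8 = 56°C, outside 58–74°C ✗; length 20 ✓ — fails.
Candidate 3 (26 nt, A=6 T=4 G=8 C=8): Tm = 2·10 + 4·16 = 84°C, outside 58–74°C ✗; length 26 ✓ — fails.

Candidate 1 only.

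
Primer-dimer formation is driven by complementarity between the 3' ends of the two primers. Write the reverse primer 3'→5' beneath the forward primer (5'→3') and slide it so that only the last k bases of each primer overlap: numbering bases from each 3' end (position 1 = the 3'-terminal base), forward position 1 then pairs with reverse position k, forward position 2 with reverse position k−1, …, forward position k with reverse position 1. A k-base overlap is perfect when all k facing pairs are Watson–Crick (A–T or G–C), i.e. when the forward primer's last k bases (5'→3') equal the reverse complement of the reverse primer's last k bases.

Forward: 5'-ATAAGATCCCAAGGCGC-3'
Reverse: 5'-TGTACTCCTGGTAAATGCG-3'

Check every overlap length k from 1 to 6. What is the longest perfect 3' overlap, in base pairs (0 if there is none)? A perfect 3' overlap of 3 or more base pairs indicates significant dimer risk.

Last 6 bases (5'→3') — forward …AGGCGC, reverse …AATGCG.
Reverse complement of the reverse primer's last 6 bases: CGCATT; its first k bases are the reverse complement of the reverse primer's last k bases, so a perfect k-base overlap needs the forward primer's last k bases to equal them.
Comparing (forward last k vs required): k=1: C vs C ✓; k=2: GC vs CG ✗; k=3: CGC vs CGC ✓; k=4: GCGC vs CGCA ✗; k=5: GGCGC vs CGCAT ✗; k=6: AGGCGC vs CGCATT ✗.
Perfect overlaps at k = 1, 3; the largest is 3.

Longest perfect overlap: 3 complementary base pairs; significant dimer risk (threshold 3).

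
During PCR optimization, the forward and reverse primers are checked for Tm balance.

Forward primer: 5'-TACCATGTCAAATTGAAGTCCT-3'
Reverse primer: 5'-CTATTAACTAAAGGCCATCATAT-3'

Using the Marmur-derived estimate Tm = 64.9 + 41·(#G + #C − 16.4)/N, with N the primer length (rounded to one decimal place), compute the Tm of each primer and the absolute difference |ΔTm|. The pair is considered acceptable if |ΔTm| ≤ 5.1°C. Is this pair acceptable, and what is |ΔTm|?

Forward: G+C = 8, N = 22 → Tm = 64.9 + 41·(8 − 16.4)/22 = 49.2°C.
Reverse: G+C = 7, N = 23 → Tm = 64.9 + 41·(7 − 16.4)/23 = 48.1°C.
|ΔTm| = |49.2 − 48.1| = 1.1°C, ≤ 5.1°C.

|ΔTm| = 1.1°C; the pair is acceptable.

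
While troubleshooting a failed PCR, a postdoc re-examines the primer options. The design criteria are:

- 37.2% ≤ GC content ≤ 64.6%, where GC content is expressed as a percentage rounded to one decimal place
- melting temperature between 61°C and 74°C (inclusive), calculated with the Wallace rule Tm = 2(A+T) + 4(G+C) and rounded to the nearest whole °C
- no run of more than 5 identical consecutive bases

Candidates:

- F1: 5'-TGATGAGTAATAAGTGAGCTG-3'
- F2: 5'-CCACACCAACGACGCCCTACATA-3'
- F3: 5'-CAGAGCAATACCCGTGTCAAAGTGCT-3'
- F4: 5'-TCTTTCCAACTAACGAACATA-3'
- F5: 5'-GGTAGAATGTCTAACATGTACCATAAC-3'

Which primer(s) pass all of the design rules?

F2 only.

F1 (21 nt, A=7 T=6 G=7 C=1): GC 8/21 = 38.1% ✓; Tm = 2·13 + 4·8 = 58°C, outside 61–74°C ✗; longest run = 2 ✓ — fails.
F2 (23 nt, A=8 T=2 G=2 C=11): GC 13/23 = 56.5% ✓; Tm = 2·10 + 4·13 = 72°C ✓; longest run = 3 ✓ — passes.
F3 (26 nt, A=8 T=5 G=6 C=7): GC 13/26 = 50.0% ✓; Tm = 2·13 + 4·13 = 78°C, outside 61–74°C ✗; longest run = 3 ✓ — fails.
F4 (21 nt, A=8 T=6 G=1 C=6): GC 7/21 = 33.3%, outside 37.2–64.6% ✗; Tm = 2·14 + 4·7 = 56°C, outside 61–74°C ✗; longest run = 3 ✓ — fails.
F5 (27 nt, A=10 T=7 G=5 C=5): GC 10/27 = 37.0%, outside 37.2–64.6% ✗; Tm = 2·17 + 4·10 = 74°C ✓; longest run = 2 ✓ — fails.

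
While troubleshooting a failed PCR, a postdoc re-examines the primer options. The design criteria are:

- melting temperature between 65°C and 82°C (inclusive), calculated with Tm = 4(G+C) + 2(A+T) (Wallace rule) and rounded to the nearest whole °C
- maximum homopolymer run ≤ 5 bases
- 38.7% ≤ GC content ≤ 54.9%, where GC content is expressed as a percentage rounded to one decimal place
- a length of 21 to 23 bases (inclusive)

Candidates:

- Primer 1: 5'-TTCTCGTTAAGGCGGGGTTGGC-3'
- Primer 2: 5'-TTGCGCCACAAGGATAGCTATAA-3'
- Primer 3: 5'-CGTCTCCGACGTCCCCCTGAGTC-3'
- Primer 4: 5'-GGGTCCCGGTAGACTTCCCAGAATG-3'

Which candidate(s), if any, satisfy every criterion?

Primer 2 only.

Primer 1 (22 nt, A=2 T=7 G=9 C=4): Tm = 2·9 + 4·13 = 70°C ✓; longest run = 4 ✓; GC 13/22 = 59.1%, outside 38.7–54.9% ✗; length 22 ✓ — fails.
Primer 2 (23 nt, A=8 T=5 G=5 C=5): Tm = 2·13 + 4·10 = 66°C ✓; longest run = 2 ✓; GC 10/23 = 43.5% ✓; length 23 ✓ — passes.
Primer 3 (23 nt, A=2 T=5 G=5 C=11): Tm = 2·7 + 4·16 = 78°C ✓; longest run = 5 ✓; GC 16/23 = 69.6%, outside 38.7–54.9% ✗; length 23 ✓ — fails.
Primer 4 (25 nt, A=5 T=5 G=8 C=7): Tm = 2·10 + 4·15 = 80°C ✓; longest run = 3 ✓; GC 15/25 = 60.0%, outside 38.7–54.9% ✗; length 25, outside 21–23 ✗ — fails.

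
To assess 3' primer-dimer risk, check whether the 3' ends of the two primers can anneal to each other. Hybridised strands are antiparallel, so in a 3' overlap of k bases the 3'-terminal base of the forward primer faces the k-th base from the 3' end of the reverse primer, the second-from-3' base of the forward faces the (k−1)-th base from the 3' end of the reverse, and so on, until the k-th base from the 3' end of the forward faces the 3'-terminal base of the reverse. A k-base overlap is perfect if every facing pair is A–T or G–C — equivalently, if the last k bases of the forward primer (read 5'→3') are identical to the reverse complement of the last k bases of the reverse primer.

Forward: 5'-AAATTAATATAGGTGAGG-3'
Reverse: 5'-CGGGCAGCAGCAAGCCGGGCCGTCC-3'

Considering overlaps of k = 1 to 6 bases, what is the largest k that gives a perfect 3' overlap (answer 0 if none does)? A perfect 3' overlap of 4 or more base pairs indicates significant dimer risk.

Last 6 bases (5'→3') — forward …GTGAGG, reverse …CCGTCC.
Reverse complement of the reverse primer's last 6 bases: GGACGG; its first k bases are the reverse complement of the reverse primer's last k bases, so a perfect k-base overlap needs the forward primer's last k bases to equal them.
Comparing (forward last k vs required): k=1: G vs G ✓; k=2: GG vs GG ✓; k=3: AGG vs GGA ✗; k=4: GAGG vs GGAC ✗; k=5: TGAGG vs GGACG ✗; k=6: GTGAGG vs GGACGG ✗.
Perfect overlaps at k = 1, 2; the largest is 2.

Longest perfect overlap: 2 complementary base pairs; below the dimer-risk threshold (threshold 4).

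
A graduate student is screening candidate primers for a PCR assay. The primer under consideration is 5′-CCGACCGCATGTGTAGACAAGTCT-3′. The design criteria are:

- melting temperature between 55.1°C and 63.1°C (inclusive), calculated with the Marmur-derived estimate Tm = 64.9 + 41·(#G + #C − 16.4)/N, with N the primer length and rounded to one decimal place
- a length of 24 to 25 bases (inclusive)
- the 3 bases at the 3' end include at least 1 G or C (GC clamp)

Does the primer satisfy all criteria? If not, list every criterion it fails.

Base counts: A=6, T=5, G=6, C=7 (length 24).
Tm: Tm = 64.9 + 41·(13 − 16.4)/24 = 59.1°C ✓
length: length 24 ✓
GC clamp: 3' end TCT has 1 G/C ✓

Meets all criteria.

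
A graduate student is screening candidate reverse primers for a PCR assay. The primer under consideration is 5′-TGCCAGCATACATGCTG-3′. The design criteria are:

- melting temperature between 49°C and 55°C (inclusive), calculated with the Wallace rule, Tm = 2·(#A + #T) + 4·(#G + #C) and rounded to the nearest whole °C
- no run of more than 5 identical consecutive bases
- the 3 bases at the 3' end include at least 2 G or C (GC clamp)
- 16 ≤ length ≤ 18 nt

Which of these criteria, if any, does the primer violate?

Meets all criteria.

Base counts: A=4, T=4, G=4, C=5 (length 17).
Tm: Tm = 2·8 + 4·9 = 52°C ✓
homopolymer run: longest run = 2 ✓
GC clamp: 3' end CTG has 2 G/C ✓
length: length 17 ✓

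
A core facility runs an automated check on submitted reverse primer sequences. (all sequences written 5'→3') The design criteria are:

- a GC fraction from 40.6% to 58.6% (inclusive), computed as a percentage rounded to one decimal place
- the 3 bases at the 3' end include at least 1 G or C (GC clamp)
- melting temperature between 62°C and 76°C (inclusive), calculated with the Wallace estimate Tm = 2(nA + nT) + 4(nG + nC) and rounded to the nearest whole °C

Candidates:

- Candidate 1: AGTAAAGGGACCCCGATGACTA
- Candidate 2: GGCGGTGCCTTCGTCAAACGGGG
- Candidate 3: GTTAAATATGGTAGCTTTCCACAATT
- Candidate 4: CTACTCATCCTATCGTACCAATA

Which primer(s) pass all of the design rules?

Candidate 1 only.

Candidate 1 (22 nt, A=8 T=3 G=6 C=5): GC 11/22 = 50.0% ✓; 3' end CTA has 1 G/C ✓; Tm = 2·11 + 4·11 = 66°C ✓ — passes.
Candidate 2 (23 nt, A=3 T=4 G=10 C=6): GC 16/23 = 69.6%, outside 40.6–58.6% ✗; 3' end GGG has 3 G/C ✓; Tm = 2·7 + 4·16 = 78°C, outside 62–76°C ✗ — fails.
Candidate 3 (26 nt, A=8 T=10 G=4 C=4): GC 8/26 = 30.8%, outside 40.6–58.6% ✗; 3' end ATT has 0 G/C, need ≥1 ✗; Tm = 2·18 + 4·8 = 68°C ✓ — fails.
Candidate 4 (23 nt, A=7 T=7 G=1 C=8): GC 9/23 = 39.1%, outside 40.6–58.6% ✗; 3' end ATA has 0 G/C, need ≥1 ✗; Tm = 2·14 + 4·9 = 64°C ✓ — fails.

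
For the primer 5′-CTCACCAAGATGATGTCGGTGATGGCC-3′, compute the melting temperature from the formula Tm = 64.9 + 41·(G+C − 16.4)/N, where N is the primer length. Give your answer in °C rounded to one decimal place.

62.8°C

Base counts: A=6, T=6, G=8, C=7; G+C = 15, N = 27.
Tm = 64.9 + 41·(15 − 16.4)/27 = 64.9 + -57.40/27 = 62.8°C.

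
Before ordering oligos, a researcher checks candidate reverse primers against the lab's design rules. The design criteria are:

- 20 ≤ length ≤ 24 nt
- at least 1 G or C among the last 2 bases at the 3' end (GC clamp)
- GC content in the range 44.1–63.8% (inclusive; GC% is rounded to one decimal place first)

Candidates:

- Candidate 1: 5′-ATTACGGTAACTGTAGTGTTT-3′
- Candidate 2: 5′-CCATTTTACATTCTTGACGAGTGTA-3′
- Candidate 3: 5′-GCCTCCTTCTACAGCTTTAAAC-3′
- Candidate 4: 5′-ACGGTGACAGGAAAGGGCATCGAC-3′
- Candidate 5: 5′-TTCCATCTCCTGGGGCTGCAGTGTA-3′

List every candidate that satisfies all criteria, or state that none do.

Candidate 3 and Candidate 4.

Candidate 1 (21 nt, A=5 T=9 G=5 C=2): length 21 ✓; 3' end TT has 0 G/C, need ≥1 ✗; GC 7/21 = 33.3%, outside 44.1–63.8% ✗ — fails.
Candidate 2 (25 nt, A=6 T=10 G=4 C=5): length 25, outside 20–24 ✗; 3' end TA has 0 G/C, need ≥1 ✗; GC 9/25 = 36.0%, outside 44.1–63.8% ✗ — fails.
Candidate 3 (22 nt, A=5 T=7 G=2 C=8): length 22 ✓; 3' end AC has 1 G/C ✓; GC 10/22 = 45.5% ✓ — passes.
Candidate 4 (24 nt, A=8 T=2 G=9 C=5): length 24 ✓; 3' end AC has 1 G/C ✓; GC 14/24 = 58.3% ✓ — passes.
Candidate 5 (25 nt, A=3 T=8 G=7 C=7): length 25, outside 20–24 ✗; 3' end TA has 0 G/C, need ≥1 ✗; GC 14/25 = 56.0% ✓ — fails.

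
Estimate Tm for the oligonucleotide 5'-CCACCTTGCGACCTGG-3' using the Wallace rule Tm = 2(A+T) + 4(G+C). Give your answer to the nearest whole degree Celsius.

54°C

Base counts: A=2, T=3, G=4, C=7 (length 16).
Tm = 2·(2+3) + 4·(4+7) = 2·5 + 4·11 = 10 + 44 = 54°C.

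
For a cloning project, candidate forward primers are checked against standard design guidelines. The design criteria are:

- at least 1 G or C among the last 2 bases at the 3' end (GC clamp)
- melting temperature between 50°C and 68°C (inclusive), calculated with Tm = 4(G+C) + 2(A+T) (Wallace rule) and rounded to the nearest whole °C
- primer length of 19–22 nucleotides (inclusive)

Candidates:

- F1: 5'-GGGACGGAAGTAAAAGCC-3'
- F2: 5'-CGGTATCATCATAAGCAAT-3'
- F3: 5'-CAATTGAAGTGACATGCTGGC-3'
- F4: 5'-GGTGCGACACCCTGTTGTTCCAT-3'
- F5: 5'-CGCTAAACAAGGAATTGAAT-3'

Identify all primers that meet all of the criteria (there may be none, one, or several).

F1 (18 nt, A=7 T=1 G=7 C=3): 3' end CC has 2 G/C ✓; Tm = 2·8 + 4·10 = 56°C ✓; length 18, outside 19–22 ✗ — fails.
F2 (19 nt, A=7 T=5 G=3 C=4): 3' end AT has 0 G/C, need ≥1 ✗; Tm = 2·12 + 4·7 = 52°C ✓; length 19 ✓ — fails.
F3 (21 nt, A=6 T=5 G=6 C=4): 3' end GC has 2 G/C ✓; Tm = 2·11 + 4·10 = 62°C ✓; length 21 ✓ — passes.
F4 (23 nt, A=3 T=7 G=6 C=7): 3' end AT has 0 G/C, need ≥1 ✗; Tm = 2·10 + 4·13 = 72°C, outside 50–68°C ✗; length 23, outside 19–22 ✗ — fails.
F5 (20 nt, A=9 T=4 G=4 C=3): 3' end AT has 0 G/C, need ≥1 ✗; Tm = 2·13 + 4·7 = 54°C ✓; length 20 ✓ — fails.

F3 only.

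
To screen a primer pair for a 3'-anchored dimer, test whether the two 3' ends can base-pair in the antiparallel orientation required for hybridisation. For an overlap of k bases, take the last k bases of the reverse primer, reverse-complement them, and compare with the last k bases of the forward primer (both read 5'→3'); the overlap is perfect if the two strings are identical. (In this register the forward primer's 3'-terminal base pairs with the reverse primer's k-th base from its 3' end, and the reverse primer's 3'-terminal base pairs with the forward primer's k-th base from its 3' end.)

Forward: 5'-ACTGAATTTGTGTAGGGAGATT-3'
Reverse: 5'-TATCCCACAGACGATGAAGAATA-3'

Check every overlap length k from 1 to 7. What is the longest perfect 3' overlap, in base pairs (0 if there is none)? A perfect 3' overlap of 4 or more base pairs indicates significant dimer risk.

Longest perfect overlap: 1 complementary base pair; below the dimer-risk threshold (threshold 4).

Last 7 bases (5'→3') — forward …GGAGATT, reverse …AAGAATA.
Reverse complement of the reverse primer's last 7 bases: TATTCTT; its first k bases are the reverse complement of the reverse primer's last k bases, so a perfect k-base overlap needs the forward primer's last k bases to equal them.
Comparing (forward last k vs required): k=1: T vs T ✓; k=2: TT vs TA ✗; k=3: ATT vs TAT ✗; k=4: GATT vs TATT ✗; k=5: AGATT vs TATTC ✗; k=6: GAGATT vs TATTCT ✗; k=7: GGAGATT vs TATTCTT ✗.
Only k = 1 is perfect, so the longest perfect 3' overlap is 1.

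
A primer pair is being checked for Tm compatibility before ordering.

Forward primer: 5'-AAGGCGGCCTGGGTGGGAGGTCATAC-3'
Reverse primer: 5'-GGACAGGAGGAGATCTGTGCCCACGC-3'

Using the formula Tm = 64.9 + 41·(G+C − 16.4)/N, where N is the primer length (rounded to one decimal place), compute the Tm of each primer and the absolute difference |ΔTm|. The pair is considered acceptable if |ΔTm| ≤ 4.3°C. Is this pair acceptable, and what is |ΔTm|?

|ΔTm| = 0.0°C; the pair is acceptable.

Forward: G+C = 17, N = 26 → Tm = 64.9 + 41·(17 − 16.4)/26 = 65.8°C.
Reverse: G+C = 17, N = 26 → Tm = 64.9 + 41·(17 − 16.4)/26 = 65.8°C.
|ΔTm| = |65.8 − 65.8| = 0.0°C, ≤ 4.3°C.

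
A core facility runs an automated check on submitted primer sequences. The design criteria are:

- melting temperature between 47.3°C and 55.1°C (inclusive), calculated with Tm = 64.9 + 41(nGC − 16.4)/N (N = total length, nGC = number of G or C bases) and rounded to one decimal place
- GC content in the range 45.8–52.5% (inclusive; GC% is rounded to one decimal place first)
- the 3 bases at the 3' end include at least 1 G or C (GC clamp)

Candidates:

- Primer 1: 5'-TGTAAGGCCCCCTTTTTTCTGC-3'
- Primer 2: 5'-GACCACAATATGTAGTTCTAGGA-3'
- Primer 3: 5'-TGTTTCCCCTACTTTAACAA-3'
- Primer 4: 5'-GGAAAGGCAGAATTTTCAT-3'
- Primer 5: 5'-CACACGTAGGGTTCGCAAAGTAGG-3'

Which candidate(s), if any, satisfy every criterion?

Primer 1 (22 nt, A=2 T=9 G=4 C=7): Tm = 64.9 + 41·(11 − 16.4)/22 = 54.8°C ✓; GC 11/22 = 50.0% ✓; 3' end TGC has 2 G/C ✓ — passes.
Primer 2 (23 nt, A=8 T=6 G=5 C=4): Tm = 64.9 + 41·(9 − 16.4)/23 = 51.7°C ✓; GC 9/23 = 39.1%, outside 45.8–52.5% ✗; 3' end GGA has 2 G/C ✓ — fails.
Primer 3 (20 nt, A=5 T=8 G=1 C=6): Tm = 64.9 + 41·(7 − 16.4)/20 = 45.6°C, outside 47.3–55.1°C ✗; GC 7/20 = 35.0%, outside 45.8–52.5% ✗; 3' end CAA has 1 G/C ✓ — fails.
Primer 4 (19 nt, A=7 T=5 G=5 C=2): Tm = 64.9 + 41·(7 − 16.4)/19 = 44.6°C, outside 47.3–55.1°C ✗; GC 7/19 = 36.8%, outside 45.8–52.5% ✗; 3' end CAT has 1 G/C ✓ — fails.
Primer 5 (24 nt, A=7 T=4 G=8 C=5): Tm = 64.9 + 41·(13 − 16.4)/24 = 59.1°C, outside 47.3–55.1°C ✗; GC 13/24 = 54.2%, outside 45.8–52.5% ✗; 3' end AGG has 2 G/C ✓ — fails.

Primer 1 only.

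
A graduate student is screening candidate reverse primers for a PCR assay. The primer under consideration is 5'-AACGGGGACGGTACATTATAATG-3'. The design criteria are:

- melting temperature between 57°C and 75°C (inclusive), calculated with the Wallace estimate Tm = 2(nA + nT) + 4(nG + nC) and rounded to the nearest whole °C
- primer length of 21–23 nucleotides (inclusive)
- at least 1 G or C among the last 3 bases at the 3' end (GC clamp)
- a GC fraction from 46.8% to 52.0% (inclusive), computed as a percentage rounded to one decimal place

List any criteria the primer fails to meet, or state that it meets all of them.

Fails: GC content.

Base counts: A=8, T=5, G=7, C=3 (length 23).
Tm: Tm = 2·13 + 4·10 = 66°C ✓
length: length 23 ✓
GC clamp: 3' end ATG has 1 G/C ✓
GC content: GC 10/23 = 43.5%, outside 46.8–52.0% ✗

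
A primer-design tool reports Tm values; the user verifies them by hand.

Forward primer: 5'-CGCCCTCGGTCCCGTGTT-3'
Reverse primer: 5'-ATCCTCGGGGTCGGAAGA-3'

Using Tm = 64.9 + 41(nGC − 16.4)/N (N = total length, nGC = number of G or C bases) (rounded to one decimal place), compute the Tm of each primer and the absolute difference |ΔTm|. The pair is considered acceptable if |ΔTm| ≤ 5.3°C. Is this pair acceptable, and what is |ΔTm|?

|ΔTm| = 4.6°C; the pair is acceptable.

Forward: G+C = 13, N = 18 → Tm = 64.9 + 41·(13 − 16.4)/18 = 57.2°C.
Reverse: G+C = 11, N = 18 → Tm = 64.9 + 41·(11 − 16.4)/18 = 52.6°C.
|ΔTm| = |57.2 − 52.6| = 4.6°C, ≤ 5.3°C.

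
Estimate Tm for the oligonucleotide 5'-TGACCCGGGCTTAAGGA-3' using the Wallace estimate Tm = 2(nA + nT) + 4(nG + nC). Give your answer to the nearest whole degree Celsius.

54°C

Base counts: A=4, T=3, G=6, C=4 (length 17).
Tm = 2·(4+3) + 4·(6+4) = 2·7 + 4·10 = 14 + 40 = 54°C.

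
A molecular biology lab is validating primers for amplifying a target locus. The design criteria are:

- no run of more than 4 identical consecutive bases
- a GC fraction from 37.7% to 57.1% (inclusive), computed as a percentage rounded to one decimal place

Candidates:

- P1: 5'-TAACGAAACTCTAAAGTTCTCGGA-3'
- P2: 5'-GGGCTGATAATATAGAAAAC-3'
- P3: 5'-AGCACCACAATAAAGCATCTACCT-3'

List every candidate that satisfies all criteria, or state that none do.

P3 only.

P1 (24 nt, A=9 T=6 G=4 C=5): longest run = 3 ✓; GC 9/24 = 37.5%, outside 37.7–57.1% ✗ — fails.
P2 (20 nt, A=9 T=4 G=5 C=2): longest run = 4 ✓; GC 7/20 = 35.0%, outside 37.7–57.1% ✗ — fails.
P3 (24 nt, A=10 T=4 G=2 C=8): longest run = 3 ✓; GC 10/24 = 41.7% ✓ — passes.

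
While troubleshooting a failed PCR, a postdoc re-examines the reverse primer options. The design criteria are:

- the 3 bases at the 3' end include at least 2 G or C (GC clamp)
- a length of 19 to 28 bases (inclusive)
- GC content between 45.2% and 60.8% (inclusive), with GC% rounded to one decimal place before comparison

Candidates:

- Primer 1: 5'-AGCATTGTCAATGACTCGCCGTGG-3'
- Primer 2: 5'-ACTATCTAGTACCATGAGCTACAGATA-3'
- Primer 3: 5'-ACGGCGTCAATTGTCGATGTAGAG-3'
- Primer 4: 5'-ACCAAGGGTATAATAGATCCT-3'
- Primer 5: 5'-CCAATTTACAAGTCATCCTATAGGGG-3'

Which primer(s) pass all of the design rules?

Primer 1 and Primer 3.

Primer 1 (24 nt, A=5 T=6 G=7 C=6): 3' end TGG has 2 G/C ✓; length 24 ✓; GC 13/24 = 54.2% ✓ — passes.
Primer 2 (27 nt, A=10 T=7 G=4 C=6): 3' end ATA has 0 G/C, need ≥2 ✗; length 27 ✓; GC 10/27 = 37.0%, outside 45.2–60.8% ✗ — fails.
Primer 3 (24 nt, A=6 T=6 G=8 C=4): 3' end GAG has 2 G/C ✓; length 24 ✓; GC 12/24 = 50.0% ✓ — passes.
Primer 4 (21 nt, A=8 T=5 G=4 C=4): 3' end CCT has 2 G/C ✓; length 21 ✓; GC 8/21 = 38.1%, outside 45.2–60.8% ✗ — fails.
Primer 5 (26 nt, A=8 T=7 G=5 C=6): 3' end GGG has 3 G/C ✓; length 26 ✓; GC 11/26 = 42.3%, outside 45.2–60.8% ✗ — fails.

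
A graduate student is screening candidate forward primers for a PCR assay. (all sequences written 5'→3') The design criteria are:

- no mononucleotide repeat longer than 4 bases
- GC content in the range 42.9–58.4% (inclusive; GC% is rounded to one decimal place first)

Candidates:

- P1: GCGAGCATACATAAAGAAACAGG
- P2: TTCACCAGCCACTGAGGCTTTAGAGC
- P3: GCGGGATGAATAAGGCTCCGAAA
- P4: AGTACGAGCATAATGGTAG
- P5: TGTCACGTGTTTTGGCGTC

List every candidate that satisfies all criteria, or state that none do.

P1 (23 nt, A=11 T=2 G=6 C=4): longest run = 3 ✓; GC 10/23 = 43.5% ✓ — passes.
P2 (26 nt, A=6 T=6 G=6 C=8): longest run = 3 ✓; GC 14/26 = 53.8% ✓ — passes.
P3 (23 nt, A=8 T=3 G=8 C=4): longest run = 3 ✓; GC 12/23 = 52.2% ✓ — passes.
P4 (19 nt, A=7 T=4 G=6 C=2): longest run = 2 ✓; GC 8/19 = 42.1%, outside 42.9–58.4% ✗ — fails.
P5 (19 nt, A=1 T=8 G=6 C=4): longest run = 4 ✓; GC 10/19 = 52.6% ✓ — passes.

P1, P2, P3 and P5.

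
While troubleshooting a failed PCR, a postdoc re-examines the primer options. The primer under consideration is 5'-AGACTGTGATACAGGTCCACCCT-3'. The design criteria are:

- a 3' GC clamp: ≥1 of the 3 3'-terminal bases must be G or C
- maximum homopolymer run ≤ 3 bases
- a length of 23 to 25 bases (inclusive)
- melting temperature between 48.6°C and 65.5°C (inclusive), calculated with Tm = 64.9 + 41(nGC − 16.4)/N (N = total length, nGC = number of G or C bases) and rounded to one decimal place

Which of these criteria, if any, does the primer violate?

Base counts: A=6, T=5, G=5, C=7 (length 23).
GC clamp: 3' end CCT has 2 G/C ✓
homopolymer run: longest run = 3 ✓
length: length 23 ✓
Tm: Tm = 64.9 + 41·(12 − 16.4)/23 = 57.1°C ✓

Meets all criteria.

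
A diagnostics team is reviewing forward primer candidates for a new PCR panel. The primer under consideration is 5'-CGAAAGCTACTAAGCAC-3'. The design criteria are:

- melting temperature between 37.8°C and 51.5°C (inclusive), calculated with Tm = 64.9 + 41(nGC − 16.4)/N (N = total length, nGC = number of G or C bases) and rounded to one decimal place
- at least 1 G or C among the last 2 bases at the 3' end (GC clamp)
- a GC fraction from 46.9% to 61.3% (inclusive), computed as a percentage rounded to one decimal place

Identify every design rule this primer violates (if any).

Base counts: A=7, T=2, G=3, C=5 (length 17).
Tm: Tm = 64.9 + 41·(8 − 16.4)/17 = 44.6°C ✓
GC clamp: 3' end AC has 1 G/C ✓
GC content: GC 8/17 = 47.1% ✓

Meets all criteria.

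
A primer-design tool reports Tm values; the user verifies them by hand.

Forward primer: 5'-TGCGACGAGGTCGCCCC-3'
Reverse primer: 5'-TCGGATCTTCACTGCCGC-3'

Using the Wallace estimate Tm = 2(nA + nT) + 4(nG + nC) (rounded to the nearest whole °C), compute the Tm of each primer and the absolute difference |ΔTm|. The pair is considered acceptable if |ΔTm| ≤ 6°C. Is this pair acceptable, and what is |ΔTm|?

|ΔTm| = 2°C; the pair is acceptable.

Forward: A=2 T=2 G=6 C=7 → Tm = 2·4 + 4·13 = 60°C.
Reverse: A=2 T=5 G=4 C=7 → Tm = 2·7 + 4·11 = 58°C.
|ΔTm| = |60 − 58| = 2°C, ≤ 6°C.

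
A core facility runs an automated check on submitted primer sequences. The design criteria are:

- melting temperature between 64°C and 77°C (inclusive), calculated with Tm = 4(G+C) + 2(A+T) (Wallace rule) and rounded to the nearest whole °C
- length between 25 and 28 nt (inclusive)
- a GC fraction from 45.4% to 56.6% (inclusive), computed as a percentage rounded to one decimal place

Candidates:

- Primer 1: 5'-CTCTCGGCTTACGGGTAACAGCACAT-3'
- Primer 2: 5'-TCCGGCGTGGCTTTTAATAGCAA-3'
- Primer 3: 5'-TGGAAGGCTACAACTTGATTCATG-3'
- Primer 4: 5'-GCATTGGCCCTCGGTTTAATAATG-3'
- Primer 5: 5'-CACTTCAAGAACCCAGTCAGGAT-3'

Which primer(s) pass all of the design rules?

Primer 1 (26 nt, A=6 T=6 G=6 C=8): Tm = 2·12 + 4·14 = 80°C, outside 64–77°C ✗; length 26 ✓; GC 14/26 = 53.8% ✓ — fails.
Primer 2 (23 nt, A=5 T=7 G=6 C=5): Tm = 2·12 + 4·11 = 68°C ✓; length 23, outside 25–28 ✗; GC 11/23 = 47.8% ✓ — fails.
Primer 3 (24 nt, A=7 T=7 G=6 C=4): Tm = 2·14 + 4·10 = 68°C ✓; length 24, outside 25–28 ✗; GC 10/24 = 41.7%, outside 45.4–56.6% ✗ — fails.
Primer 4 (24 nt, A=5 T=8 G=6 C=5): Tm = 2·13 + 4·11 = 70°C ✓; length 24, outside 25–28 ✗; GC 11/24 = 45.8% ✓ — fails.
Primer 5 (23 nt, A=8 T=4 G=4 C=7): Tm = 2·12 + 4·11 = 68°C ✓; length 23, outside 25–28 ✗; GC 11/23 = 47.8% ✓ — fails.

None of the candidates satisfy all criteria.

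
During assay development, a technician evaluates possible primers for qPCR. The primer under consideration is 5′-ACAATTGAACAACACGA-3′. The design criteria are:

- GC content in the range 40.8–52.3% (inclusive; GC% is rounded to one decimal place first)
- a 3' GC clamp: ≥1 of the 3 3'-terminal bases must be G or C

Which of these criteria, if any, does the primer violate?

Base counts: A=9, T=2, G=2, C=4 (length 17).
GC content: GC 6/17 = 35.3%, outside 40.8–52.3% ✗
GC clamp: 3' end CGA has 2 G/C ✓

Fails: GC content.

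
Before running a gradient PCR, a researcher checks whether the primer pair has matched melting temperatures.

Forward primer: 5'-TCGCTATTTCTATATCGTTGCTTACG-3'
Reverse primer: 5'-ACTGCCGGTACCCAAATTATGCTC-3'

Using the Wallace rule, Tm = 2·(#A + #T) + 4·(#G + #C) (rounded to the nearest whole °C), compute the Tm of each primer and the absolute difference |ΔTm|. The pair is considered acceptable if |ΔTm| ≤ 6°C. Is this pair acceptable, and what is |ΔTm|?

|ΔTm| = 0°C; the pair is acceptable.

Forward: A=4 T=12 G=4 C=6 → Tm = 2·16 + 4·10 = 72°C.
Reverse: A=6 T=6 G=4 C=8 → Tm = 2·12 + 4·12 = 72°C.
|ΔTm| = |72 − 72| = 0°C, ≤ 6°C.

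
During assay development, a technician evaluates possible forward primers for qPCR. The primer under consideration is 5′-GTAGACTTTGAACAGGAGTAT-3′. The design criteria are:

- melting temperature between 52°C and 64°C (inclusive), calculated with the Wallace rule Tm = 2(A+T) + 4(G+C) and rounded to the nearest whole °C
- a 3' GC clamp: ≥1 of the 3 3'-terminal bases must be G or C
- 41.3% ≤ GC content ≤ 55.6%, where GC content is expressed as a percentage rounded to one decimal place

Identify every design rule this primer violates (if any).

Fails: GC clamp, GC content.

Base counts: A=7, T=6, G=6, C=2 (length 21).
Tm: Tm = 2·13 + 4·8 = 58°C ✓
GC clamp: 3' end TAT has 0 G/C, need ≥1 ✗
GC content: GC 8/21 = 38.1%, outside 41.3–55.6% ✗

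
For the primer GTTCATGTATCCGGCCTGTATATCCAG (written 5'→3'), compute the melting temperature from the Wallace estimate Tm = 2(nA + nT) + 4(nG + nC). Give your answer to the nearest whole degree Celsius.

80°C

Base counts: A=5, T=9, G=6, C=7 (length 27).
Tm = 2·(5+9) + 4·(6+7) = 2·14 + 4·13 = 28 + 52 = 80°C.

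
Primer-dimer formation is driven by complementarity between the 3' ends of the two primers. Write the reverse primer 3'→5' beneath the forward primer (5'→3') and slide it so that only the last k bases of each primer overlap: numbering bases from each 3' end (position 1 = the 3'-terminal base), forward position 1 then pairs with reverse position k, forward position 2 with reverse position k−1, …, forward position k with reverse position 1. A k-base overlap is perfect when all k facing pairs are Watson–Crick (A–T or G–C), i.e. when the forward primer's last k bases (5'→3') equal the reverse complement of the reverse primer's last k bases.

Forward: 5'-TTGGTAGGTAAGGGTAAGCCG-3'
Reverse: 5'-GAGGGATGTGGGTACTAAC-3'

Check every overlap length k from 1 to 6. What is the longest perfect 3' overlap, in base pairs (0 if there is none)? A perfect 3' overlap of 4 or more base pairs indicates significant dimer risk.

Last 6 bases (5'→3') — forward …AAGCCG, reverse …ACTAAC.
Reverse complement of the reverse primer's last 6 bases: GTTAGT; its first k bases are the reverse complement of the reverse primer's last k bases, so a perfect k-base overlap needs the forward primer's last k bases to equal them.
Comparing (forward last k vs required): k=1: G vs G ✓; k=2: CG vs GT ✗; k=3: CCG vs GTT ✗; k=4: GCCG vs GTTA ✗; k=5: AGCCG vs GTTAG ✗; k=6: AAGCCG vs GTTAGT ✗.
Only k = 1 is perfect, so the longest perfect 3' overlap is 1.

Longest perfect overlap: 1 complementary base pair; below the dimer-risk threshold (threshold 4).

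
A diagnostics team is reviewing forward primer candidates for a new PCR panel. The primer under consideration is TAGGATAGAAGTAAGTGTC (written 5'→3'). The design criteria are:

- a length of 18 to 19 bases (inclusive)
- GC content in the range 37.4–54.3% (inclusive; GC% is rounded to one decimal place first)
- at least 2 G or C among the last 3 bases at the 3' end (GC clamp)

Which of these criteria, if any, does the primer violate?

Fails: GC content.

Base counts: A=7, T=5, G=6, C=1 (length 19).
length: length 19 ✓
GC content: GC 7/19 = 36.8%, outside 37.4–54.3% ✗
GC clamp: 3' end GTC has 2 G/C ✓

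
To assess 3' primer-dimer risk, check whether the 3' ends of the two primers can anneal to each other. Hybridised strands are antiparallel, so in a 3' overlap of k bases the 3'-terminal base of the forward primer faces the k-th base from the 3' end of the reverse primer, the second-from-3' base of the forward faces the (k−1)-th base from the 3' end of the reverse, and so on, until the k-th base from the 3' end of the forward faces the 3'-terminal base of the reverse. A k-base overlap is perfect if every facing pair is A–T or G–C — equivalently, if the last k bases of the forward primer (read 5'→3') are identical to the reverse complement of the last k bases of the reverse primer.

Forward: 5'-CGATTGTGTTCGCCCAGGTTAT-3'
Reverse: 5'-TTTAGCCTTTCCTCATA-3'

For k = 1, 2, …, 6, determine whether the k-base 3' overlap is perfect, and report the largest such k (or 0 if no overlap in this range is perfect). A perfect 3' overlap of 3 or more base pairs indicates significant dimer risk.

Last 6 bases (5'→3') — forward …GGTTAT, reverse …CTCATA.
Reverse complement of the reverse primer's last 6 bases: TATGAG; its first k bases are the reverse complement of the reverse primer's last k bases, so a perfect k-base overlap needs the forward primer's last k bases to equal them.
Comparing (forward last k vs required): k=1: T vs T ✓; k=2: AT vs TA ✗; k=3: TAT vs TAT ✓; k=4: TTAT vs TATG ✗; k=5: GTTAT vs TATGA ✗; k=6: GGTTAT vs TATGAG ✗.
Perfect overlaps at k = 1, 3; the largest is 3.

Longest perfect overlap: 3 complementary base pairs; significant dimer risk (threshold 3).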